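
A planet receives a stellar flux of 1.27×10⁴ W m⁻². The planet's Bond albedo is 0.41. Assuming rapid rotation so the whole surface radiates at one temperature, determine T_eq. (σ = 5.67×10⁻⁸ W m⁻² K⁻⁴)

T_eq ≈ 426 K

Energy balance: absorbed = emitted ⇒ πR²·S(1−A) = 4πR²·σT_eq⁴, so T_eq⁴ = S(1−A)/(4σ).
T_eq = [1.27×10⁴ × 0.59 / (4 × 5.67×10⁻⁸)]^(1/4) = (3.30×10¹⁰)^(1/4) = 426 K.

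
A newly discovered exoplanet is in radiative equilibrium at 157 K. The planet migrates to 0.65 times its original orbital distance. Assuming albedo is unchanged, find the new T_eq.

T_eq ∝ L^(1/4) · d^(−1/2).
T′ = 157 / 0.65^(1/2) = 195 K.

T_eq ≈ 195 K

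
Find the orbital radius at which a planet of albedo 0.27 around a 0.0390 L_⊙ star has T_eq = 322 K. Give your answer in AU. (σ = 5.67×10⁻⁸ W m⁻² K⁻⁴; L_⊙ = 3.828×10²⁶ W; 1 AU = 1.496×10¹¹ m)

L = 0.0390 × 3.828×10²⁶ = 1.49×10²⁵ W.
From T_eq⁴ = L(1−A)/(16πσd²): d = √[L(1−A)/(16πσT_eq⁴)].
d = √[1.49×10²⁵ × 0.73 / (16π × 5.67×10⁻⁸ × (322)⁴)] = 1.89×10¹⁰ m = 0.126 AU.

d ≈ 0.126 AU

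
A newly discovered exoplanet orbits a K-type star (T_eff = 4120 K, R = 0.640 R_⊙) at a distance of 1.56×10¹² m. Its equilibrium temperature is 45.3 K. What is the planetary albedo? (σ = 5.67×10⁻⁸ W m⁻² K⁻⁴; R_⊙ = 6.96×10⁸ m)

R_⋆ = 0.640 × 6.96×10⁸ = 4.45×10⁸ m.
L = 4πR_⋆²σT_⋆⁴ = 4π(4.45×10⁸)² × 5.67×10⁻⁸ × (4120)⁴ = 4.07×10²⁵ W.
S = L/(4πd²) = 1.33 W m⁻².
From T_eq⁴ = S(1−A)/(4σ): 1−A = 4σT_eq⁴/S.
1−A = 4 × 5.67×10⁻⁸ × (45.3)⁴ / 1.33 = 0.717.

A ≈ 0.28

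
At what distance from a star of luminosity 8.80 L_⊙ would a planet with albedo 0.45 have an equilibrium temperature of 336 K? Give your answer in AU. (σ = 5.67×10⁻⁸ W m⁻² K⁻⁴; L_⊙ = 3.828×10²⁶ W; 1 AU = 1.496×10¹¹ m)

L = 8.80 × 3.828×10²⁶ = 3.37×10²⁷ W.
From T_eq⁴ = L(1−A)/(16πσd²): d = √[L(1−A)/(16πσT_eq⁴)].
d = √[3.37×10²⁷ × 0.55 / (16π × 5.67×10⁻⁸ × (336)⁴)] = 2.26×10¹¹ m = 1.51 AU.

d ≈ 1.51 AU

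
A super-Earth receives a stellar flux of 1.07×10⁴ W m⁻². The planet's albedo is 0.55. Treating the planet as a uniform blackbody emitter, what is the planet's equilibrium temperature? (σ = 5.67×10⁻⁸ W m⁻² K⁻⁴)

T_eq ≈ 382 K

Energy balance: absorbed = emitted ⇒ πR²·S(1−A) = 4πR²·σT_eq⁴, so T_eq⁴ = S(1−A)/(4σ).
T_eq = [1.07×10⁴ × 0.45 / (4 × 5.67×10⁻⁸)]^(1/4) = (2.12×10¹⁰)^(1/4) = 382 K.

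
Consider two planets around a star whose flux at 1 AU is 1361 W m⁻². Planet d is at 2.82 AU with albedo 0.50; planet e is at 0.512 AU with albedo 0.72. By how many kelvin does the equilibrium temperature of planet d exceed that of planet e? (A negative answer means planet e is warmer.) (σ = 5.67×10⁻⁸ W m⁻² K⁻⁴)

T_eq = [S₀(1−A)/(4σd²)]^(1/4), so T ∝ (1−A)^(1/4) / √d.
T₁ = [1361×0.50/(4×5.67×10⁻⁸×2.82²)]^(1/4) = 139.37 K.
T₂ = [1361×0.28/(4×5.67×10⁻⁸×0.512²)]^(1/4) = 282.95 K.

ΔT ≈ -143.6 K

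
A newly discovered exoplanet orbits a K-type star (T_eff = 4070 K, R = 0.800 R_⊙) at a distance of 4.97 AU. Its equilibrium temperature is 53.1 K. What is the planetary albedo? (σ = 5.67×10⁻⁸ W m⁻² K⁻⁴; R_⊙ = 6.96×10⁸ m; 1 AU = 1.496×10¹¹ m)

R_⋆ = 0.800 × 6.96×10⁸ = 5.57×10⁸ m.
d = 4.97 AU = 7.44×10¹¹ m.
L = 4πR_⋆²σT_⋆⁴ = 4π(5.57×10⁸)² × 5.67×10⁻⁸ × (4070)⁴ = 6.06×10²⁵ W.
S = L/(4πd²) = 8.73 W m⁻².
From T_eq⁴ = S(1−A)/(4σ): 1−A = 4σT_eq⁴/S.
1−A = 4 × 5.67×10⁻⁸ × (53.1)⁴ / 8.73 = 0.207.

A ≈ 0.79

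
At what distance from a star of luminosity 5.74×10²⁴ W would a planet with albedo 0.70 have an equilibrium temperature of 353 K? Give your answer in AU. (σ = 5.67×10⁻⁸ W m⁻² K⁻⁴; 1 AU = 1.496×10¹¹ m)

d ≈ 0.0417 AU

From T_eq⁴ = L(1−A)/(16πσd²): d = √[L(1−A)/(16πσT_eq⁴)].
d = √[5.74×10²⁴ × 0.30 / (16π × 5.67×10⁻⁸ × (353)⁴)] = 6.24×10⁹ m = 0.0417 AU.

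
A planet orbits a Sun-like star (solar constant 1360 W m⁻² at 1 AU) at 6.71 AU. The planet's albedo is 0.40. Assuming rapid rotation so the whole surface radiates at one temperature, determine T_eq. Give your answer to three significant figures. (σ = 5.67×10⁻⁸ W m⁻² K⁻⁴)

Flux at 6.71 AU: S = 1360/6.71² = 30.2 W m⁻².
Energy balance: absorbed = emitted ⇒ πR²·S(1−A) = 4πR²·σT_eq⁴, so T_eq⁴ = S(1−A)/(4σ).
T_eq = [30.2 × 0.60 / (4 × 5.67×10⁻⁸)]^(1/4) = (7.99×10⁷)^(1/4) = 94.5 K.

T_eq ≈ 94.5 K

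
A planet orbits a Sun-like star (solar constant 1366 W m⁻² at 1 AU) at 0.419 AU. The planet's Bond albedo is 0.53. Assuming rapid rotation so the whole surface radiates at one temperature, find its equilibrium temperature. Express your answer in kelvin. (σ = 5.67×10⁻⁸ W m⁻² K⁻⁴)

T_eq ≈ 356 K

Flux at 0.419 AU: S = 1366/0.419² = 7780 W m⁻².
Energy balance: absorbed = emitted ⇒ πR²·S(1−A) = 4πR²·σT_eq⁴, so T_eq⁴ = S(1−A)/(4σ).
T_eq = [7780 × 0.47 / (4 × 5.67×10⁻⁸)]^(1/4) = (1.61×10¹⁰)^(1/4) = 356 K.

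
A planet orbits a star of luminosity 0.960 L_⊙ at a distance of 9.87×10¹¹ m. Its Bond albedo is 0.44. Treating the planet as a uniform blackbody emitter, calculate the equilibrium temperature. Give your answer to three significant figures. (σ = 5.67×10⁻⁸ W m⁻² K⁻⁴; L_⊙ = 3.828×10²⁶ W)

T_eq ≈ 92.8 K

L = 0.960 × 3.828×10²⁶ = 3.67×10²⁶ W.
Flux: S = L/(4πd²) = 3.67×10²⁶/(4π×(9.87×10¹¹)²) = 30.0 W m⁻².
Energy balance: absorbed = emitted ⇒ πR²·S(1−A) = 4πR²·σT_eq⁴, so T_eq⁴ = S(1−A)/(4σ).
T_eq = [30.0 × 0.56 / (4 × 5.67×10⁻⁸)]^(1/4) = (7.41×10⁷)^(1/4) = 92.8 K.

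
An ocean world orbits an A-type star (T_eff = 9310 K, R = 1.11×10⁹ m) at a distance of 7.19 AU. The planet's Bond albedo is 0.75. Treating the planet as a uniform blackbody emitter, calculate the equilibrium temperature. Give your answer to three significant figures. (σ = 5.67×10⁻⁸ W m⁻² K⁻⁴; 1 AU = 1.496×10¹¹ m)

T_eq ≈ 150 K

d = 7.19 AU = 1.08×10¹² m.
L = 4πR_⋆²σT_⋆⁴ = 4π(1.11×10⁹)² × 5.67×10⁻⁸ × (9310)⁴ = 6.60×10²⁷ W.
S = L/(4πd²) = 454 W m⁻².
Energy balance: absorbed = emitted ⇒ πR²·S(1−A) = 4πR²·σT_eq⁴, so T_eq⁴ = S(1−A)/(4σ).
T_eq = [454 × 0.25 / (4 × 5.67×10⁻⁸)]^(1/4) = (5.00×10⁸)^(1/4) = 150 K.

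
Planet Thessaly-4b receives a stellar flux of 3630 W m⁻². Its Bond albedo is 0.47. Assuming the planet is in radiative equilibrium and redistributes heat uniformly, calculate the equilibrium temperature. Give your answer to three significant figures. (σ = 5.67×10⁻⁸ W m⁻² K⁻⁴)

Energy balance: absorbed = emitted ⇒ πR²·S(1−A) = 4πR²·σT_eq⁴, so T_eq⁴ = S(1−A)/(4σ).
T_eq = [3630 × 0.53 / (4 × 5.67×10⁻⁸)]^(1/4) = (8.48×10⁹)^(1/4) = 303 K.

T_eq ≈ 303 K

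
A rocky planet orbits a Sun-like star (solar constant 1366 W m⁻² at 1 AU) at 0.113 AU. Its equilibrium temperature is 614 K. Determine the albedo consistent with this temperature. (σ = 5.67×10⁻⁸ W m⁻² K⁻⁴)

A ≈ 0.70

Flux at 0.113 AU: S = 1366/0.113² = 1.07×10⁵ W m⁻².
From T_eq⁴ = S(1−A)/(4σ): 1−A = 4σT_eq⁴/S.
1−A = 4 × 5.67×10⁻⁸ × (614)⁴ / 1.07×10⁵ = 0.301.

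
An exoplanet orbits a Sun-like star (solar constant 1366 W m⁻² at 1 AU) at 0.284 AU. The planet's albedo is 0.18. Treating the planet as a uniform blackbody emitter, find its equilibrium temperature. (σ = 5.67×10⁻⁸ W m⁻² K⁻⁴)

T_eq ≈ 497 K

Flux at 0.284 AU: S = 1366/0.284² = 1.69×10⁴ W m⁻².
Energy balance: absorbed = emitted ⇒ πR²·S(1−A) = 4πR²·σT_eq⁴, so T_eq⁴ = S(1−A)/(4σ).
T_eq = [1.69×10⁴ × 0.82 / (4 × 5.67×10⁻⁸)]^(1/4) = (6.12×10¹⁰)^(1/4) = 497 K.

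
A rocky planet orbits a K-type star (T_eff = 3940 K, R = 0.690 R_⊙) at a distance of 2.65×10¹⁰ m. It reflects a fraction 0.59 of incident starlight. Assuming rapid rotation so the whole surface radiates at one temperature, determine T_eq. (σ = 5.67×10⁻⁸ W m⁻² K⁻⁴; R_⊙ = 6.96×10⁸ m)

T_eq ≈ 300 K

R_⋆ = 0.690 × 6.96×10⁸ = 4.80×10⁸ m.
L = 4πR_⋆²σT_⋆⁴ = 4π(4.80×10⁸)² × 5.67×10⁻⁸ × (3940)⁴ = 3.96×10²⁵ W.
S = L/(4πd²) = 4490 W m⁻².
Energy balance: absorbed = emitted ⇒ πR²·S(1−A) = 4πR²·σT_eq⁴, so T_eq⁴ = S(1−A)/(4σ).
T_eq = [4490 × 0.41 / (4 × 5.67×10⁻⁸)]^(1/4) = (8.11×10⁹)^(1/4) = 300 K.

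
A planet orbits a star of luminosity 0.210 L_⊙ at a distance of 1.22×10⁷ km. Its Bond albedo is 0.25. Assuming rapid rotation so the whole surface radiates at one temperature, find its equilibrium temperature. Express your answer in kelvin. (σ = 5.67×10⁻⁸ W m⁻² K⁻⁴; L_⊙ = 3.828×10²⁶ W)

d = 1.22×10⁷ km = 1.22×10¹⁰ m.
L = 0.210 × 3.828×10²⁶ = 8.04×10²⁵ W.
Flux: S = L/(4πd²) = 8.04×10²⁵/(4π×(1.22×10¹⁰)²) = 4.30×10⁴ W m⁻².
Energy balance: absorbed = emitted ⇒ πR²·S(1−A) = 4πR²·σT_eq⁴, so T_eq⁴ = S(1−A)/(4σ).
T_eq = [4.30×10⁴ × 0.75 / (4 × 5.67×10⁻⁸)]^(1/4) = (1.42×10¹¹)^(1/4) = 614 K.

T_eq ≈ 614 K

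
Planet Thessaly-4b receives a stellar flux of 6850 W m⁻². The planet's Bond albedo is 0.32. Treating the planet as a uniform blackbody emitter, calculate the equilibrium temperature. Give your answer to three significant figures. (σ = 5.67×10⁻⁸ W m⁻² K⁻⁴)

T_eq ≈ 379 K

Energy balance: absorbed = emitted ⇒ πR²·S(1−A) = 4πR²·σT_eq⁴, so T_eq⁴ = S(1−A)/(4σ).
T_eq = [6850 × 0.68 / (4 × 5.67×10⁻⁸)]^(1/4) = (2.05×10¹⁰)^(1/4) = 379 K.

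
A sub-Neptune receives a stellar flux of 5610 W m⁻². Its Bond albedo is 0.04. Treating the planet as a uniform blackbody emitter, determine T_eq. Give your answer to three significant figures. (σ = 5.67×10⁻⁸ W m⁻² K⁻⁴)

T_eq ≈ 393 K

Energy balance: absorbed = emitted ⇒ πR²·S(1−A) = 4πR²·σT_eq⁴, so T_eq⁴ = S(1−A)/(4σ).
T_eq = [5610 × 0.96 / (4 × 5.67×10⁻⁸)]^(1/4) = (2.37×10¹⁰)^(1/4) = 393 K.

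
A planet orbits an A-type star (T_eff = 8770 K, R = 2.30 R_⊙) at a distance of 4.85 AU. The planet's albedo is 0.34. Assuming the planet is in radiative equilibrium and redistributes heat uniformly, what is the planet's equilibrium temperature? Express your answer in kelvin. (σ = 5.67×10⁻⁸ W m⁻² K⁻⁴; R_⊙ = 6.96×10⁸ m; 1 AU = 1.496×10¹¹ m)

T_eq ≈ 263 K

R_⋆ = 2.30 × 6.96×10⁸ = 1.60×10⁹ m.
d = 4.85 AU = 7.26×10¹¹ m.
L = 4πR_⋆²σT_⋆⁴ = 4π(1.60×10⁹)² × 5.67×10⁻⁸ × (8770)⁴ = 1.08×10²⁸ W.
S = L/(4πd²) = 1630 W m⁻².
Energy balance: absorbed = emitted ⇒ πR²·S(1−A) = 4πR²·σT_eq⁴, so T_eq⁴ = S(1−A)/(4σ).
T_eq = [1630 × 0.66 / (4 × 5.67×10⁻⁸)]^(1/4) = (4.75×10⁹)^(1/4) = 263 K.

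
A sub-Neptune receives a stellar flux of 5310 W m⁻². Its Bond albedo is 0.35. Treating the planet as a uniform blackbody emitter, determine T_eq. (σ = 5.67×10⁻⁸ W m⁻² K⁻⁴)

T_eq ≈ 351 K

Energy balance: absorbed = emitted ⇒ πR²·S(1−A) = 4πR²·σT_eq⁴, so T_eq⁴ = S(1−A)/(4σ).
T_eq = [5310 × 0.65 / (4 × 5.67×10⁻⁸)]^(1/4) = (1.52×10¹⁰)^(1/4) = 351 K.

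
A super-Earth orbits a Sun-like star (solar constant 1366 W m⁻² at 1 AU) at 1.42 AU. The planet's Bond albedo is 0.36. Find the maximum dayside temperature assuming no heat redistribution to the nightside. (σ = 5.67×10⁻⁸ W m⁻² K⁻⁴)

T_ss ≈ 296 K

Flux at 1.42 AU: S = 1366/1.42² = 677 W m⁻².
With no redistribution each surface element balances locally: S(1−A) = σT⁴.
T = [677 × 0.64 / 5.67×10⁻⁸]^(1/4) = (7.65×10⁹)^(1/4) = 296 K.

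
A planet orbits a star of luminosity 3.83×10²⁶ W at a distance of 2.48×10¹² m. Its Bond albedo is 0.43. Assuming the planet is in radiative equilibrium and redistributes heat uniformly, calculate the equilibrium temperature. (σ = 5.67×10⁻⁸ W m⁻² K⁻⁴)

Flux: S = L/(4πd²) = 3.83×10²⁶/(4π×(2.48×10¹²)²) = 4.96 W m⁻².
Energy balance: absorbed = emitted ⇒ πR²·S(1−A) = 4πR²·σT_eq⁴, so T_eq⁴ = S(1−A)/(4σ).
T_eq = [4.96 × 0.57 / (4 × 5.67×10⁻⁸)]^(1/4) = (1.25×10⁷)^(1/4) = 59.4 K.

T_eq ≈ 59.4 K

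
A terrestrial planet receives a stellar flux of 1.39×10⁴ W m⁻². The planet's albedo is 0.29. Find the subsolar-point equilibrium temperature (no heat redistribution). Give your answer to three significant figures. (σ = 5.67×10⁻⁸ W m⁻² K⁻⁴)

T_ss ≈ 646 K

At the subsolar point the surface absorbs S(1−A) and emits σT⁴ per unit area — no factor of 4, since only the local patch is in balance.
T = [1.39×10⁴ × 0.71 / 5.67×10⁻⁸]^(1/4) = (1.74×10¹¹)^(1/4) = 646 K.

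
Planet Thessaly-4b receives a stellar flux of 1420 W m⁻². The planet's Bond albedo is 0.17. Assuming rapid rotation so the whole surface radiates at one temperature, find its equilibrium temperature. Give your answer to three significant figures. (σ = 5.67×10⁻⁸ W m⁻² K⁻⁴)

T_eq ≈ 268 K

Energy balance: absorbed = emitted ⇒ πR²·S(1−A) = 4πR²·σT_eq⁴, so T_eq⁴ = S(1−A)/(4σ).
T_eq = [1420 × 0.83 / (4 × 5.67×10⁻⁸)]^(1/4) = (5.20×10⁹)^(1/4) = 268 K.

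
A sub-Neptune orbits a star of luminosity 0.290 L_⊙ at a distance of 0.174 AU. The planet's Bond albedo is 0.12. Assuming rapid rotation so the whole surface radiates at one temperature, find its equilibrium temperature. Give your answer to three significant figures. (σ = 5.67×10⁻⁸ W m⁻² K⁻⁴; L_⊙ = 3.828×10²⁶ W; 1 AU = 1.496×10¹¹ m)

T_eq ≈ 474 K

d = 0.174 AU = 2.60×10¹⁰ m.
L = 0.290 × 3.828×10²⁶ = 1.11×10²⁶ W.
Flux: S = L/(4πd²) = 1.11×10²⁶/(4π×(2.60×10¹⁰)²) = 1.30×10⁴ W m⁻².
Energy balance: absorbed = emitted ⇒ πR²·S(1−A) = 4πR²·σT_eq⁴, so T_eq⁴ = S(1−A)/(4σ).
T_eq = [1.30×10⁴ × 0.88 / (4 × 5.67×10⁻⁸)]^(1/4) = (5.06×10¹⁰)^(1/4) = 474 K.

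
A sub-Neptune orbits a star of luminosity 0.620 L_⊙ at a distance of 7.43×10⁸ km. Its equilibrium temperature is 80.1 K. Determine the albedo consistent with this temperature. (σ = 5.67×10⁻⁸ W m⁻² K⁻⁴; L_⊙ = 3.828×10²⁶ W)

d = 7.43×10⁸ km = 7.43×10¹¹ m.
L = 0.620 × 3.828×10²⁶ = 2.37×10²⁶ W.
Flux: S = L/(4πd²) = 2.37×10²⁶/(4π×(7.43×10¹¹)²) = 34.2 W m⁻².
From T_eq⁴ = S(1−A)/(4σ): 1−A = 4σT_eq⁴/S.
1−A = 4 × 5.67×10⁻⁸ × (80.1)⁴ / 34.2 = 0.273.

A ≈ 0.73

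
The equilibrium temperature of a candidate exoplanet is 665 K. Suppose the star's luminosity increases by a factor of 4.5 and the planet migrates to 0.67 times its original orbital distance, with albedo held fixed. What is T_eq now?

T_eq ≈ 1180 K

T_eq ∝ L^(1/4) · d^(−1/2).
T′ = 665 × 4.5^(1/4) / 0.67^(1/2) = 1180 K.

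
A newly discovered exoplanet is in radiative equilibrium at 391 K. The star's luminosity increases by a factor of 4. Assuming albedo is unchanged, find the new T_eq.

T_eq ∝ L^(1/4) · d^(−1/2).
T′ = 391 × 4^(1/4) = 553 K.

T_eq ≈ 553 K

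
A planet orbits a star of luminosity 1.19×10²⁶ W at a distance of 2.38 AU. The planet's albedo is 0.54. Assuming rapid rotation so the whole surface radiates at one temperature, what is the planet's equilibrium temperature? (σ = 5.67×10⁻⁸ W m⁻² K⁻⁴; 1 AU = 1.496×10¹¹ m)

d = 2.38 AU = 3.56×10¹¹ m.
Flux: S = L/(4πd²) = 1.19×10²⁶/(4π×(3.56×10¹¹)²) = 74.7 W m⁻².
Energy balance: absorbed = emitted ⇒ πR²·S(1−A) = 4πR²·σT_eq⁴, so T_eq⁴ = S(1−A)/(4σ).
T_eq = [74.7 × 0.46 / (4 × 5.67×10⁻⁸)]^(1/4) = (1.52×10⁸)^(1/4) = 111 K.

T_eq ≈ 111 K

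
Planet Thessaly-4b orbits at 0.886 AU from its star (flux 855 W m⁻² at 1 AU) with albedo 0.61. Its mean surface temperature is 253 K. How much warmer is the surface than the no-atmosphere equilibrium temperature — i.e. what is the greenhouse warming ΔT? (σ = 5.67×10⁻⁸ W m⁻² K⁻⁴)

S = 855/0.886² = 1089 W m⁻².
T_eq = [S(1−A)/(4σ)]^(1/4) = [1089×0.39/(4×5.67×10⁻⁸)]^(1/4) = 208.0 K.
ΔT = T_surf − T_eq = 253 − 208.0.

ΔT ≈ 45.0 K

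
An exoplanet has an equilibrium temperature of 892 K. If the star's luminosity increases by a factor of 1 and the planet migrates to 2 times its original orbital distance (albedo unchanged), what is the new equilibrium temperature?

T_eq ≈ 631 K

T_eq ∝ L^(1/4) · d^(−1/2).
T′ = 892 × 1^(1/4) / 2^(1/2) = 631 K.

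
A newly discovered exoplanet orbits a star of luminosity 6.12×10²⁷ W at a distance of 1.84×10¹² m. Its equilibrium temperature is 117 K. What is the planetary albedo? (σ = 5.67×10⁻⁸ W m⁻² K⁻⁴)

Flux: S = L/(4πd²) = 6.12×10²⁷/(4π×(1.84×10¹²)²) = 144 W m⁻².
From T_eq⁴ = S(1−A)/(4σ): 1−A = 4σT_eq⁴/S.
1−A = 4 × 5.67×10⁻⁸ × (117)⁴ / 144 = 0.295.

A ≈ 0.70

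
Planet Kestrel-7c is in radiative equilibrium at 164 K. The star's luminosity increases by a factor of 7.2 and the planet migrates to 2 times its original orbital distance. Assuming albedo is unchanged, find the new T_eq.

T_eq ∝ L^(1/4) · d^(−1/2).
T′ = 164 × 7.2^(1/4) / 2^(1/2) = 190 K.

T_eq ≈ 190 K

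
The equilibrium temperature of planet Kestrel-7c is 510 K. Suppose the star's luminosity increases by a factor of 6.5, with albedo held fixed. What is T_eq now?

T_eq ∝ L^(1/4) · d^(−1/2).
T′ = 510 × 6.5^(1/4) = 814 K.

T_eq ≈ 814 K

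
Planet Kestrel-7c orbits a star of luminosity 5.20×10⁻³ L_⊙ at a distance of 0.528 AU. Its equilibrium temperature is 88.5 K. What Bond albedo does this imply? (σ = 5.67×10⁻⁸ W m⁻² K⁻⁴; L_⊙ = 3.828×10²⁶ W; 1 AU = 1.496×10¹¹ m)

d = 0.528 AU = 7.90×10¹⁰ m.
L = 5.20×10⁻³ × 3.828×10²⁶ = 1.99×10²⁴ W.
Flux: S = L/(4πd²) = 1.99×10²⁴/(4π×(7.90×10¹⁰)²) = 25.4 W m⁻².
From T_eq⁴ = S(1−A)/(4σ): 1−A = 4σT_eq⁴/S.
1−A = 4 × 5.67×10⁻⁸ × (88.5)⁴ / 25.4 = 0.548.

A ≈ 0.45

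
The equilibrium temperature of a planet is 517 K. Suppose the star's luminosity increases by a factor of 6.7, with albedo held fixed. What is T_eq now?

T_eq ∝ L^(1/4) · d^(−1/2).
T′ = 517 × 6.7^(1/4) = 832 K.

T_eq ≈ 832 K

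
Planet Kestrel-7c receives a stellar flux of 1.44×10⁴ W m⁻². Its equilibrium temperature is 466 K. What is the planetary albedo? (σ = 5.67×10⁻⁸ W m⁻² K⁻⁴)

From T_eq⁴ = S(1−A)/(4σ): 1−A = 4σT_eq⁴/S.
1−A = 4 × 5.67×10⁻⁸ × (466)⁴ / 1.44×10⁴ = 0.743.

A ≈ 0.26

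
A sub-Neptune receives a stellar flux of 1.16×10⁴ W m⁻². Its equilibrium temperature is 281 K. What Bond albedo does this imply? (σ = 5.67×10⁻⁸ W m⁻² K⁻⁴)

From T_eq⁴ = S(1−A)/(4σ): 1−A = 4σT_eq⁴/S.
1−A = 4 × 5.67×10⁻⁸ × (281)⁴ / 1.16×10⁴ = 0.122.

A ≈ 0.88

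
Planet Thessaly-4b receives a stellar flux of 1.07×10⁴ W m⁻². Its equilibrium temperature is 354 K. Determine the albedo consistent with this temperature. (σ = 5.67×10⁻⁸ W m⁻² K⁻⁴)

From T_eq⁴ = S(1−A)/(4σ): 1−A = 4σT_eq⁴/S.
1−A = 4 × 5.67×10⁻⁸ × (354)⁴ / 1.07×10⁴ = 0.333.

A ≈ 0.67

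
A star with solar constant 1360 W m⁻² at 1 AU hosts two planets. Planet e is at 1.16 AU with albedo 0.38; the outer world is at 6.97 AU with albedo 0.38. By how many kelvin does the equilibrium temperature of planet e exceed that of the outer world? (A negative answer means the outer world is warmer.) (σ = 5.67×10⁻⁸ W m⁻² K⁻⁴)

T_eq = [S₀(1−A)/(4σd²)]^(1/4), so T ∝ (1−A)^(1/4) / √d.
T₁ = [1360×0.62/(4×5.67×10⁻⁸×1.16²)]^(1/4) = 229.27 K.
T₂ = [1360×0.62/(4×5.67×10⁻⁸×6.97²)]^(1/4) = 93.53 K.

ΔT ≈ 135.7 K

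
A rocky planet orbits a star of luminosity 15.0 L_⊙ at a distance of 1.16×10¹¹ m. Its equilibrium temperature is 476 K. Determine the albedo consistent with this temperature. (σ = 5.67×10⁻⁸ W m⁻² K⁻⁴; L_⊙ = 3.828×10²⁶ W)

A ≈ 0.66

L = 15.0 × 3.828×10²⁶ = 5.74×10²⁷ W.
Flux: S = L/(4πd²) = 5.74×10²⁷/(4π×(1.16×10¹¹)²) = 3.40×10⁴ W m⁻².
From T_eq⁴ = S(1−A)/(4σ): 1−A = 4σT_eq⁴/S.
1−A = 4 × 5.67×10⁻⁸ × (476)⁴ / 3.40×10⁴ = 0.343.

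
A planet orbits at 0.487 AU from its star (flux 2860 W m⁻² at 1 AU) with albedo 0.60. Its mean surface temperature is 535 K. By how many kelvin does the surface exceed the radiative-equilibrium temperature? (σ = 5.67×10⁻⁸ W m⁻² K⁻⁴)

ΔT ≈ 153.1 K

S = 2860/0.487² = 1.206×10⁴ W m⁻².
T_eq = [S(1−A)/(4σ)]^(1/4) = [1.206×10⁴×0.40/(4×5.67×10⁻⁸)]^(1/4) = 381.9 K.
ΔT = T_surf − T_eq = 535 − 381.9.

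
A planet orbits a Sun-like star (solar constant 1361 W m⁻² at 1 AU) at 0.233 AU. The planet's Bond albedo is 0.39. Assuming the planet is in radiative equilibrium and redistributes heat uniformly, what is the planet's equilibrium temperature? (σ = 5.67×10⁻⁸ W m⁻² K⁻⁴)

T_eq ≈ 510 K

Flux at 0.233 AU: S = 1361/0.233² = 2.51×10⁴ W m⁻².
Energy balance: absorbed = emitted ⇒ πR²·S(1−A) = 4πR²·σT_eq⁴, so T_eq⁴ = S(1−A)/(4σ).
T_eq = [2.51×10⁴ × 0.61 / (4 × 5.67×10⁻⁸)]^(1/4) = (6.74×10¹⁰)^(1/4) = 510 K.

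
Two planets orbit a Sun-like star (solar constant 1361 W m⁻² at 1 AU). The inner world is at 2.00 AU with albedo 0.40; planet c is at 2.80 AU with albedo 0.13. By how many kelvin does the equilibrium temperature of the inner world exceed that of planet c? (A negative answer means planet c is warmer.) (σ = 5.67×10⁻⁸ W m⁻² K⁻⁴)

ΔT ≈ 12.6 K

T_eq = [S₀(1−A)/(4σd²)]^(1/4), so T ∝ (1−A)^(1/4) / √d.
T₁ = [1361×0.60/(4×5.67×10⁻⁸×2.00²)]^(1/4) = 173.21 K.
T₂ = [1361×0.87/(4×5.67×10⁻⁸×2.80²)]^(1/4) = 160.64 K.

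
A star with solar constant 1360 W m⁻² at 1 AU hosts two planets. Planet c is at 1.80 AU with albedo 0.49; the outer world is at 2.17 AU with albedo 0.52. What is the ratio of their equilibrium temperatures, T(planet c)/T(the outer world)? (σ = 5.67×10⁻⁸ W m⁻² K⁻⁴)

T₁/T₂ ≈ 1.115

T_eq = [S₀(1−A)/(4σd²)]^(1/4), so T ∝ (1−A)^(1/4) / √d.
T₁ = [1360×0.51/(4×5.67×10⁻⁸×1.80²)]^(1/4) = 175.28 K.
T₂ = [1360×0.48/(4×5.67×10⁻⁸×2.17²)]^(1/4) = 157.24 K.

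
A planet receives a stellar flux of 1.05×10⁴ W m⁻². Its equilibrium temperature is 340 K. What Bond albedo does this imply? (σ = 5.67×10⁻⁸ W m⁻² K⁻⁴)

From T_eq⁴ = S(1−A)/(4σ): 1−A = 4σT_eq⁴/S.
1−A = 4 × 5.67×10⁻⁸ × (340)⁴ / 1.05×10⁴ = 0.289.

A ≈ 0.71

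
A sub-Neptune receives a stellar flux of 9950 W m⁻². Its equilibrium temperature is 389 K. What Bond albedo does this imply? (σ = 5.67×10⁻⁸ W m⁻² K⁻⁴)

A ≈ 0.48

From T_eq⁴ = S(1−A)/(4σ): 1−A = 4σT_eq⁴/S.
1−A = 4 × 5.67×10⁻⁸ × (389)⁴ / 9950 = 0.522.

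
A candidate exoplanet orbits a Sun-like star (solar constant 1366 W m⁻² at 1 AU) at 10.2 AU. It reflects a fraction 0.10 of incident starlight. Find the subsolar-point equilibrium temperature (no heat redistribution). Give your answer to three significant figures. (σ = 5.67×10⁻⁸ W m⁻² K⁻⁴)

T_ss ≈ 120 K

Flux at 10.2 AU: S = 1366/10.2² = 13.1 W m⁻².
At the subsolar point the surface absorbs S(1−A) and emits σT⁴ per unit area — no factor of 4, since only the local patch is in balance.
T = [13.1 × 0.90 / 5.67×10⁻⁸]^(1/4) = (2.08×10⁸)^(1/4) = 120 K.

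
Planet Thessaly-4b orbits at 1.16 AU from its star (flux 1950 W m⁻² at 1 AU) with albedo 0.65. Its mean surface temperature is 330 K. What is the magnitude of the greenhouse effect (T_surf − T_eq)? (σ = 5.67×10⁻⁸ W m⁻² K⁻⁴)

ΔT ≈ 112.5 K

S = 1950/1.16² = 1449 W m⁻².
T_eq = [S(1−A)/(4σ)]^(1/4) = [1449×0.35/(4×5.67×10⁻⁸)]^(1/4) = 217.5 K.
ΔT = T_surf − T_eq = 330 − 217.5.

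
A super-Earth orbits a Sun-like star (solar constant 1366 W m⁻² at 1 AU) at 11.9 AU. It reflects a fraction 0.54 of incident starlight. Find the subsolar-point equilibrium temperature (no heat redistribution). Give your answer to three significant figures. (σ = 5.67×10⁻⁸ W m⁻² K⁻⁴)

Flux at 11.9 AU: S = 1366/11.9² = 9.65 W m⁻².
At the subsolar point the surface absorbs S(1−A) and emits σT⁴ per unit area — no factor of 4, since only the local patch is in balance.
T = [9.65 × 0.46 / 5.67×10⁻⁸]^(1/4) = (7.83×10⁷)^(1/4) = 94.1 K.

T_ss ≈ 94.1 K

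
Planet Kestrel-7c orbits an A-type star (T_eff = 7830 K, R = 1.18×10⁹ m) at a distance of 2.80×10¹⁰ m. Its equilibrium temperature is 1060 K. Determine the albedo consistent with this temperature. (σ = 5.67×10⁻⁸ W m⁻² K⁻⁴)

A ≈ 0.24

L = 4πR_⋆²σT_⋆⁴ = 4π(1.18×10⁹)² × 5.67×10⁻⁸ × (7830)⁴ = 3.73×10²⁷ W.
S = L/(4πd²) = 3.79×10⁵ W m⁻².
From T_eq⁴ = S(1−A)/(4σ): 1−A = 4σT_eq⁴/S.
1−A = 4 × 5.67×10⁻⁸ × (1060)⁴ / 3.79×10⁵ = 0.756.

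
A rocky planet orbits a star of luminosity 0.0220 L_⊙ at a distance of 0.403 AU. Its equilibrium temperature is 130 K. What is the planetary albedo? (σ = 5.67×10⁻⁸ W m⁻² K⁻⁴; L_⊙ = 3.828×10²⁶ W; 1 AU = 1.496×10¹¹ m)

A ≈ 0.65

d = 0.403 AU = 6.03×10¹⁰ m.
L = 0.0220 × 3.828×10²⁶ = 8.42×10²⁴ W.
Flux: S = L/(4πd²) = 8.42×10²⁴/(4π×(6.03×10¹⁰)²) = 184 W m⁻².
From T_eq⁴ = S(1−A)/(4σ): 1−A = 4σT_eq⁴/S.
1−A = 4 × 5.67×10⁻⁸ × (130)⁴ / 184 = 0.351.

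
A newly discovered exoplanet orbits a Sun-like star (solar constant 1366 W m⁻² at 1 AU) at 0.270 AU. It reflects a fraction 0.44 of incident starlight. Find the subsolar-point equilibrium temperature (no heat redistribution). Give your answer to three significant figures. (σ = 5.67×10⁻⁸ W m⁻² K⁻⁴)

T_ss ≈ 656 K

Flux at 0.270 AU: S = 1366/0.270² = 1.87×10⁴ W m⁻².
At the subsolar point the surface absorbs S(1−A) and emits σT⁴ per unit area — no factor of 4, since only the local patch is in balance.
T = [1.87×10⁴ × 0.56 / 5.67×10⁻⁸]^(1/4) = (1.85×10¹¹)^(1/4) = 656 K.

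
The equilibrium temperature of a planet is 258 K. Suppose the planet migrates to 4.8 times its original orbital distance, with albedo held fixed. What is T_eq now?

T_eq ∝ L^(1/4) · d^(−1/2).
T′ = 258 / 4.8^(1/2) = 118 K.

T_eq ≈ 118 K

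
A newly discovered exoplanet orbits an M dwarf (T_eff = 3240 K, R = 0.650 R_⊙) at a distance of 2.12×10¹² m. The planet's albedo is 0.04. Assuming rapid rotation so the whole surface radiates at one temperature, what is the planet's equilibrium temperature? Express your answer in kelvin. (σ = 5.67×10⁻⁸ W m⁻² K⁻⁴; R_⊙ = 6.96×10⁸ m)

R_⋆ = 0.650 × 6.96×10⁸ = 4.52×10⁸ m.
L = 4πR_⋆²σT_⋆⁴ = 4π(4.52×10⁸)² × 5.67×10⁻⁸ × (3240)⁴ = 1.61×10²⁵ W.
S = L/(4πd²) = 0.285 W m⁻².
Energy balance: absorbed = emitted ⇒ πR²·S(1−A) = 4πR²·σT_eq⁴, so T_eq⁴ = S(1−A)/(4σ).
T_eq = [0.285 × 0.96 / (4 × 5.67×10⁻⁸)]^(1/4) = (1.20×10⁶)^(1/4) = 33.1 K.

T_eq ≈ 33.1 K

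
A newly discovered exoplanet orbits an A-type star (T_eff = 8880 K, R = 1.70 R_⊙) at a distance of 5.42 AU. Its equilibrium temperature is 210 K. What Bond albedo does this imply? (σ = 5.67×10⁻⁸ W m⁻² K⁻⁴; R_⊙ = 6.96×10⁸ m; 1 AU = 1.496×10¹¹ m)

R_⋆ = 1.70 × 6.96×10⁸ = 1.18×10⁹ m.
d = 5.42 AU = 8.11×10¹¹ m.
L = 4πR_⋆²σT_⋆⁴ = 4π(1.18×10⁹)² × 5.67×10⁻⁸ × (8880)⁴ = 6.20×10²⁷ W.
S = L/(4πd²) = 751 W m⁻².
From T_eq⁴ = S(1−A)/(4σ): 1−A = 4σT_eq⁴/S.
1−A = 4 × 5.67×10⁻⁸ × (210)⁴ / 751 = 0.588.

A ≈ 0.41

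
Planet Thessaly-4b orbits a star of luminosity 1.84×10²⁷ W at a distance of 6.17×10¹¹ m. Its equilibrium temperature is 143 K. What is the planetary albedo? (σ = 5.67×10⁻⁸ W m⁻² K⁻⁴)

A ≈ 0.75

Flux: S = L/(4πd²) = 1.84×10²⁷/(4π×(6.17×10¹¹)²) = 385 W m⁻².
From T_eq⁴ = S(1−A)/(4σ): 1−A = 4σT_eq⁴/S.
1−A = 4 × 5.67×10⁻⁸ × (143)⁴ / 385 = 0.247.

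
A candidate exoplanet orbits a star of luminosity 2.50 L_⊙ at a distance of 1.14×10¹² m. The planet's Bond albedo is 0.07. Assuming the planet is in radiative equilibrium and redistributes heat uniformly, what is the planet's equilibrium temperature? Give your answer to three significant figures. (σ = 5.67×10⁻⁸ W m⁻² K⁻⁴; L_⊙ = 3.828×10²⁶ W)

L = 2.50 × 3.828×10²⁶ = 9.57×10²⁶ W.
Flux: S = L/(4πd²) = 9.57×10²⁶/(4π×(1.14×10¹²)²) = 58.6 W m⁻².
Energy balance: absorbed = emitted ⇒ πR²·S(1−A) = 4πR²·σT_eq⁴, so T_eq⁴ = S(1−A)/(4σ).
T_eq = [58.6 × 0.93 / (4 × 5.67×10⁻⁸)]^(1/4) = (2.40×10⁸)^(1/4) = 125 K.

T_eq ≈ 125 K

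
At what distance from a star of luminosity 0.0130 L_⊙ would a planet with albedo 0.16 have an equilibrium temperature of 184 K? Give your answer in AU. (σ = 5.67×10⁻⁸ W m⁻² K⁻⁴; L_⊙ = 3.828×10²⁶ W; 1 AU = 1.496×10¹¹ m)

L = 0.0130 × 3.828×10²⁶ = 4.98×10²⁴ W.
From T_eq⁴ = L(1−A)/(16πσd²): d = √[L(1−A)/(16πσT_eq⁴)].
d = √[4.98×10²⁴ × 0.84 / (16π × 5.67×10⁻⁸ × (184)⁴)] = 3.58×10¹⁰ m = 0.239 AU.

d ≈ 0.239 AU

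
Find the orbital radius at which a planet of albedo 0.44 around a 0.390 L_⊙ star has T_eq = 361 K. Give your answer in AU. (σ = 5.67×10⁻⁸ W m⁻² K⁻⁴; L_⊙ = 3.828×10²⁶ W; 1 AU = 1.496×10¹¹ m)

L = 0.390 × 3.828×10²⁶ = 1.49×10²⁶ W.
From T_eq⁴ = L(1−A)/(16πσd²): d = √[L(1−A)/(16πσT_eq⁴)].
d = √[1.49×10²⁶ × 0.56 / (16π × 5.67×10⁻⁸ × (361)⁴)] = 4.16×10¹⁰ m = 0.278 AU.

d ≈ 0.278 AU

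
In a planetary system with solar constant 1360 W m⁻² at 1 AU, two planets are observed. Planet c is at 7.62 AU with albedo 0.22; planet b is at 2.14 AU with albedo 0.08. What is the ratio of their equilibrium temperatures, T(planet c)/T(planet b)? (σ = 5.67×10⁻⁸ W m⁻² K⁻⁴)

T₁/T₂ ≈ 0.509

T_eq = [S₀(1−A)/(4σd²)]^(1/4), so T ∝ (1−A)^(1/4) / √d.
T₁ = [1360×0.78/(4×5.67×10⁻⁸×7.62²)]^(1/4) = 94.74 K.
T₂ = [1360×0.92/(4×5.67×10⁻⁸×2.14²)]^(1/4) = 186.30 K.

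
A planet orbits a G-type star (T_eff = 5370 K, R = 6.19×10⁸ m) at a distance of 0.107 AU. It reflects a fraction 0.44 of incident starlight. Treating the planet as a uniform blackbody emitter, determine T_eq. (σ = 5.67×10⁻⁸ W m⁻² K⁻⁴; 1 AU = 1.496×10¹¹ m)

T_eq ≈ 646 K

d = 0.107 AU = 1.60×10¹⁰ m.
L = 4πR_⋆²σT_⋆⁴ = 4π(6.19×10⁸)² × 5.67×10⁻⁸ × (5370)⁴ = 2.27×10²⁶ W.
S = L/(4πd²) = 7.05×10⁴ W m⁻².
Energy balance: absorbed = emitted ⇒ πR²·S(1−A) = 4πR²·σT_eq⁴, so T_eq⁴ = S(1−A)/(4σ).
T_eq = [7.05×10⁴ × 0.56 / (4 × 5.67×10⁻⁸)]^(1/4) = (1.74×10¹¹)^(1/4) = 646 K.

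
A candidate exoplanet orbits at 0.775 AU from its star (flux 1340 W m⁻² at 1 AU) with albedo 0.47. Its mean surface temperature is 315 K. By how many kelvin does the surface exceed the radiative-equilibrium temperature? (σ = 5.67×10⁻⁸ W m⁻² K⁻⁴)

S = 1340/0.775² = 2231 W m⁻².
T_eq = [S(1−A)/(4σ)]^(1/4) = [2231×0.53/(4×5.67×10⁻⁸)]^(1/4) = 268.7 K.
ΔT = T_surf − T_eq = 315 − 268.7.

ΔT ≈ 46.3 K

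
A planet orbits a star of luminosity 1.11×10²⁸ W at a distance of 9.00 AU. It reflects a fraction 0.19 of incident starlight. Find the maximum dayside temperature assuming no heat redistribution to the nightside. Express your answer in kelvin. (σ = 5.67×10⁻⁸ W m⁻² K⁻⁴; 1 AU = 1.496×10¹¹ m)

d = 9.00 AU = 1.35×10¹² m.
Flux: S = L/(4πd²) = 1.11×10²⁸/(4π×(1.35×10¹²)²) = 487 W m⁻².
With no redistribution each surface element balances locally: S(1−A) = σT⁴.
T = [487 × 0.81 / 5.67×10⁻⁸]^(1/4) = (6.96×10⁹)^(1/4) = 289 K.

T_ss ≈ 289 K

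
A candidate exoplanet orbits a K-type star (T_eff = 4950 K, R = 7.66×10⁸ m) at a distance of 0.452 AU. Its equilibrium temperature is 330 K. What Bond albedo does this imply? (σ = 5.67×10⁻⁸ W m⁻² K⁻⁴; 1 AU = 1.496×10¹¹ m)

d = 0.452 AU = 6.76×10¹⁰ m.
L = 4πR_⋆²σT_⋆⁴ = 4π(7.66×10⁸)² × 5.67×10⁻⁸ × (4950)⁴ = 2.51×10²⁶ W.
S = L/(4πd²) = 4370 W m⁻².
From T_eq⁴ = S(1−A)/(4σ): 1−A = 4σT_eq⁴/S.
1−A = 4 × 5.67×10⁻⁸ × (330)⁴ / 4370 = 0.616.

A ≈ 0.38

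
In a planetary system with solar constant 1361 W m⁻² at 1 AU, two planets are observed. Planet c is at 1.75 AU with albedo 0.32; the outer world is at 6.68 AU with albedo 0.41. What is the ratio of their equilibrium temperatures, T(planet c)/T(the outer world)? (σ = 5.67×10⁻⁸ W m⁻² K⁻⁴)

T_eq = [S₀(1−A)/(4σd²)]^(1/4), so T ∝ (1−A)^(1/4) / √d.
T₁ = [1361×0.68/(4×5.67×10⁻⁸×1.75²)]^(1/4) = 191.06 K.
T₂ = [1361×0.59/(4×5.67×10⁻⁸×6.68²)]^(1/4) = 94.38 K.

T₁/T₂ ≈ 2.024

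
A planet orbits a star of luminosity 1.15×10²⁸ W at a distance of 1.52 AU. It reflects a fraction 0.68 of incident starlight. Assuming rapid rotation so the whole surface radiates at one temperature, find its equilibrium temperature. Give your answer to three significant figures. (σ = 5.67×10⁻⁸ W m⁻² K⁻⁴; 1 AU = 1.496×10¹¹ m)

d = 1.52 AU = 2.27×10¹¹ m.
Flux: S = L/(4πd²) = 1.15×10²⁸/(4π×(2.27×10¹¹)²) = 1.77×10⁴ W m⁻².
Energy balance: absorbed = emitted ⇒ πR²·S(1−A) = 4πR²·σT_eq⁴, so T_eq⁴ = S(1−A)/(4σ).
T_eq = [1.77×10⁴ × 0.32 / (4 × 5.67×10⁻⁸)]^(1/4) = (2.50×10¹⁰)^(1/4) = 398 K.

T_eq ≈ 398 K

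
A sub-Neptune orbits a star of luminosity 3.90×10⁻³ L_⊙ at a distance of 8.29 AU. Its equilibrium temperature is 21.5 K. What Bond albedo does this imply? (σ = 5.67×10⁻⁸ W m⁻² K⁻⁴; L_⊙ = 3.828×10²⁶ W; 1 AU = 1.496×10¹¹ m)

A ≈ 0.37

d = 8.29 AU = 1.24×10¹² m.
L = 3.90×10⁻³ × 3.828×10²⁶ = 1.49×10²⁴ W.
Flux: S = L/(4πd²) = 1.49×10²⁴/(4π×(1.24×10¹²)²) = 0.0772 W m⁻².
From T_eq⁴ = S(1−A)/(4σ): 1−A = 4σT_eq⁴/S.
1−A = 4 × 5.67×10⁻⁸ × (21.5)⁴ / 0.0772 = 0.627.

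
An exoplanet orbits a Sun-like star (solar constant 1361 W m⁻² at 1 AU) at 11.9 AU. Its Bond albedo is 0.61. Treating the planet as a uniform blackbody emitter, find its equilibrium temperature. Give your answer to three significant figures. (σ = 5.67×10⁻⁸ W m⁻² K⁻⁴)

T_eq ≈ 63.8 K

Flux at 11.9 AU: S = 1361/11.9² = 9.61 W m⁻².
Energy balance: absorbed = emitted ⇒ πR²·S(1−A) = 4πR²·σT_eq⁴, so T_eq⁴ = S(1−A)/(4σ).
T_eq = [9.61 × 0.39 / (4 × 5.67×10⁻⁸)]^(1/4) = (1.65×10⁷)^(1/4) = 63.8 K.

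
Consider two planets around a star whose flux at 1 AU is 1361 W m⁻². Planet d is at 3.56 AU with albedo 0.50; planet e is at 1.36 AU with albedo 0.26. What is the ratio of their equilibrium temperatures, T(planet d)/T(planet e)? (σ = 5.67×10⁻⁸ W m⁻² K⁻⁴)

T_eq = [S₀(1−A)/(4σd²)]^(1/4), so T ∝ (1−A)^(1/4) / √d.
T₁ = [1361×0.50/(4×5.67×10⁻⁸×3.56²)]^(1/4) = 124.04 K.
T₂ = [1361×0.74/(4×5.67×10⁻⁸×1.36²)]^(1/4) = 221.36 K.

T₁/T₂ ≈ 0.560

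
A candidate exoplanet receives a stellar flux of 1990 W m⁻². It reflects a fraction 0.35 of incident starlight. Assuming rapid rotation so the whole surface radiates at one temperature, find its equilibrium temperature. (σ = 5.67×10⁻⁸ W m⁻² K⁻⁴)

T_eq ≈ 275 K

Energy balance: absorbed = emitted ⇒ πR²·S(1−A) = 4πR²·σT_eq⁴, so T_eq⁴ = S(1−A)/(4σ).
T_eq = [1990 × 0.65 / (4 × 5.67×10⁻⁸)]^(1/4) = (5.70×10⁹)^(1/4) = 275 K.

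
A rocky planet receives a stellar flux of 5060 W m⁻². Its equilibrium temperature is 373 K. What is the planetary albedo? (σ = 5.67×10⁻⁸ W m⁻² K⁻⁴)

From T_eq⁴ = S(1−A)/(4σ): 1−A = 4σT_eq⁴/S.
1−A = 4 × 5.67×10⁻⁸ × (373)⁴ / 5060 = 0.868.

A ≈ 0.13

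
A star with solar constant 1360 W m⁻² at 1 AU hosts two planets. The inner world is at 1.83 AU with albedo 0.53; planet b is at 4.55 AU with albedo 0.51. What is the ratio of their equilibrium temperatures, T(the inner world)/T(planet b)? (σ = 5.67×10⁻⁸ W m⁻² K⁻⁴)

T_eq = [S₀(1−A)/(4σd²)]^(1/4), so T ∝ (1−A)^(1/4) / √d.
T₁ = [1360×0.47/(4×5.67×10⁻⁸×1.83²)]^(1/4) = 170.32 K.
T₂ = [1360×0.49/(4×5.67×10⁻⁸×4.55²)]^(1/4) = 109.15 K.

T₁/T₂ ≈ 1.560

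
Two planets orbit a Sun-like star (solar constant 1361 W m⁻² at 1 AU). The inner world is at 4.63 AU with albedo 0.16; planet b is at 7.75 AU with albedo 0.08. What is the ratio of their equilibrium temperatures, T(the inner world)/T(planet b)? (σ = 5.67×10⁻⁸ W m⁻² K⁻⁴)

T₁/T₂ ≈ 1.265

T_eq = [S₀(1−A)/(4σd²)]^(1/4), so T ∝ (1−A)^(1/4) / √d.
T₁ = [1361×0.84/(4×5.67×10⁻⁸×4.63²)]^(1/4) = 123.83 K.
T₂ = [1361×0.92/(4×5.67×10⁻⁸×7.75²)]^(1/4) = 97.92 K.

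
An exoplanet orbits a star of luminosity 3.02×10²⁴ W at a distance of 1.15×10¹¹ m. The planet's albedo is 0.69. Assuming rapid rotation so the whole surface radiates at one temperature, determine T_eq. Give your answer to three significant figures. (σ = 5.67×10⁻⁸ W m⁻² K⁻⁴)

Flux: S = L/(4πd²) = 3.02×10²⁴/(4π×(1.15×10¹¹)²) = 18.2 W m⁻².
Energy balance: absorbed = emitted ⇒ πR²·S(1−A) = 4πR²·σT_eq⁴, so T_eq⁴ = S(1−A)/(4σ).
T_eq = [18.2 × 0.31 / (4 × 5.67×10⁻⁸)]^(1/4) = (2.48×10⁷)^(1/4) = 70.6 K.

T_eq ≈ 70.6 K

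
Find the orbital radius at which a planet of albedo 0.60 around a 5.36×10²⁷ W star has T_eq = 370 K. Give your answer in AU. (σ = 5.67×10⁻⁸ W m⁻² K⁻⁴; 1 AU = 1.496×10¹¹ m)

d ≈ 1.34 AU

From T_eq⁴ = L(1−A)/(16πσd²): d = √[L(1−A)/(16πσT_eq⁴)].
d = √[5.36×10²⁷ × 0.40 / (16π × 5.67×10⁻⁸ × (370)⁴)] = 2.00×10¹¹ m = 1.34 AU.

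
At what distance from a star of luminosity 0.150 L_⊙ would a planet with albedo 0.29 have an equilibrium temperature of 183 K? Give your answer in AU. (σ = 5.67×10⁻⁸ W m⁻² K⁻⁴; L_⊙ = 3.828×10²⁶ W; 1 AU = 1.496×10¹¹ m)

d ≈ 0.755 AU

L = 0.150 × 3.828×10²⁶ = 5.74×10²⁵ W.
From T_eq⁴ = L(1−A)/(16πσd²): d = √[L(1−A)/(16πσT_eq⁴)].
d = √[5.74×10²⁵ × 0.71 / (16π × 5.67×10⁻⁸ × (183)⁴)] = 1.13×10¹¹ m = 0.755 AU.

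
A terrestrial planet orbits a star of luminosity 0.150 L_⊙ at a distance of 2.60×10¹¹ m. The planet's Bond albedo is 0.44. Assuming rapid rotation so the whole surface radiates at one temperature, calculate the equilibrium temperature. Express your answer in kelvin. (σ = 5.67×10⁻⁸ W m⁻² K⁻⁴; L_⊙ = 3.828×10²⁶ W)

L = 0.150 × 3.828×10²⁶ = 5.74×10²⁵ W.
Flux: S = L/(4πd²) = 5.74×10²⁵/(4π×(2.60×10¹¹)²) = 67.6 W m⁻².
Energy balance: absorbed = emitted ⇒ πR²·S(1−A) = 4πR²·σT_eq⁴, so T_eq⁴ = S(1−A)/(4σ).
T_eq = [67.6 × 0.56 / (4 × 5.67×10⁻⁸)]^(1/4) = (1.67×10⁸)^(1/4) = 114 K.

T_eq ≈ 114 K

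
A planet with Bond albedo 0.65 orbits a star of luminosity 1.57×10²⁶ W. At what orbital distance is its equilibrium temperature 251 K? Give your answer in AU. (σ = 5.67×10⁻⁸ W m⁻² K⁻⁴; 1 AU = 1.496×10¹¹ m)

d ≈ 0.466 AU

From T_eq⁴ = L(1−A)/(16πσd²): d = √[L(1−A)/(16πσT_eq⁴)].
d = √[1.57×10²⁶ × 0.35 / (16π × 5.67×10⁻⁸ × (251)⁴)] = 6.97×10¹⁰ m = 0.466 AU.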